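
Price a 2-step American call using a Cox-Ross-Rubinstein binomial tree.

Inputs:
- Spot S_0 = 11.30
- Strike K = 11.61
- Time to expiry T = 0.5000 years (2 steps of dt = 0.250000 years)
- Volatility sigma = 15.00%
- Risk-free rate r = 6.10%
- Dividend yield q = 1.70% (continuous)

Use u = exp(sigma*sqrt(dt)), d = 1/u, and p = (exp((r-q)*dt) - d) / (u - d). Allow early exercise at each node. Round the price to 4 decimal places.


Answer: Price = V(0,0) = 0.4536

Derivation:
dt = T/N = 0.250000
u = exp(sigma*sqrt(dt)) = 1.077884; d = 1/u = 0.927743
p = (exp((r-q)*dt) - d) / (u - d) = 0.554928
Discount per step: exp(-r*dt) = 0.984866
Stock lattice S(k, i) with i counting down-moves:
  k=0: S(0,0) = 11.3000
  k=1: S(1,0) = 12.1801; S(1,1) = 10.4835
  k=2: S(2,0) = 13.1287; S(2,1) = 11.3000; S(2,2) = 9.7260
Terminal payoffs V(N, i) = max(S_T - K, 0):
  V(2,0) = 1.518727; V(2,1) = 0.000000; V(2,2) = 0.000000
Backward induction: V(k, i) = exp(-r*dt) * [p * V(k+1, i) + (1-p) * V(k+1, i+1)]; then take max(V_cont, immediate exercise) for American.
  V(1,0) = exp(-r*dt) * [p*1.518727 + (1-p)*0.000000] = 0.830029; exercise = 0.570091; V(1,0) = max -> 0.830029
  V(1,1) = exp(-r*dt) * [p*0.000000 + (1-p)*0.000000] = 0.000000; exercise = 0.000000; V(1,1) = max -> 0.000000
  V(0,0) = exp(-r*dt) * [p*0.830029 + (1-p)*0.000000] = 0.453635; exercise = 0.000000; V(0,0) = max -> 0.453635


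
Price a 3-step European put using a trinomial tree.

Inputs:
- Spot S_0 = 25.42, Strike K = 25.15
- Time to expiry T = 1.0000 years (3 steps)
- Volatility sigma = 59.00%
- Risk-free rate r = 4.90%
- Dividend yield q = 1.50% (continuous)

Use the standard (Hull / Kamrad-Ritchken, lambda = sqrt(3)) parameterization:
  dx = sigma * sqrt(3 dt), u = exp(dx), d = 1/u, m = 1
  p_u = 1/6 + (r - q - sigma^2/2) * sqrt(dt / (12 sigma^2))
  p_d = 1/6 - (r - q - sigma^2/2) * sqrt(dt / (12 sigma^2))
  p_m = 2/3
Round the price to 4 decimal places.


Answer: Price = V(0,0) = 4.6445

Derivation:
dt = T/N = 0.333333; dx = sigma*sqrt(3*dt) = 0.590000
u = exp(dx) = 1.803988; d = 1/u = 0.554327
p_u = 0.127105, p_m = 0.666667, p_d = 0.206229
Discount per step: exp(-r*dt) = 0.983799
Stock lattice S(k, j) with j the centered position index:
  k=0: S(0,+0) = 25.4200
  k=1: S(1,-1) = 14.0910; S(1,+0) = 25.4200; S(1,+1) = 45.8574
  k=2: S(2,-2) = 7.8110; S(2,-1) = 14.0910; S(2,+0) = 25.4200; S(2,+1) = 45.8574; S(2,+2) = 82.7262
  k=3: S(3,-3) = 4.3299; S(3,-2) = 7.8110; S(3,-1) = 14.0910; S(3,+0) = 25.4200; S(3,+1) = 45.8574; S(3,+2) = 82.7262; S(3,+3) = 149.2371
Terminal payoffs V(N, j) = max(K - S_T, 0):
  V(3,-3) = 20.820135; V(3,-2) = 17.338974; V(3,-1) = 11.059000; V(3,+0) = 0.000000; V(3,+1) = 0.000000; V(3,+2) = 0.000000; V(3,+3) = 0.000000
Backward induction: V(k, j) = exp(-r*dt) * [p_u * V(k+1, j+1) + p_m * V(k+1, j) + p_d * V(k+1, j-1)]
  V(2,-2) = exp(-r*dt) * [p_u*11.059000 + p_m*17.338974 + p_d*20.820135] = 16.979075
  V(2,-1) = exp(-r*dt) * [p_u*0.000000 + p_m*11.059000 + p_d*17.338974] = 10.771091
  V(2,+0) = exp(-r*dt) * [p_u*0.000000 + p_m*0.000000 + p_d*11.059000] = 2.243736
  V(2,+1) = exp(-r*dt) * [p_u*0.000000 + p_m*0.000000 + p_d*0.000000] = 0.000000
  V(2,+2) = exp(-r*dt) * [p_u*0.000000 + p_m*0.000000 + p_d*0.000000] = 0.000000
  V(1,-1) = exp(-r*dt) * [p_u*2.243736 + p_m*10.771091 + p_d*16.979075] = 10.789810
  V(1,+0) = exp(-r*dt) * [p_u*0.000000 + p_m*2.243736 + p_d*10.771091] = 3.656913
  V(1,+1) = exp(-r*dt) * [p_u*0.000000 + p_m*0.000000 + p_d*2.243736] = 0.455227
  V(0,+0) = exp(-r*dt) * [p_u*0.455227 + p_m*3.656913 + p_d*10.789810] = 4.644490


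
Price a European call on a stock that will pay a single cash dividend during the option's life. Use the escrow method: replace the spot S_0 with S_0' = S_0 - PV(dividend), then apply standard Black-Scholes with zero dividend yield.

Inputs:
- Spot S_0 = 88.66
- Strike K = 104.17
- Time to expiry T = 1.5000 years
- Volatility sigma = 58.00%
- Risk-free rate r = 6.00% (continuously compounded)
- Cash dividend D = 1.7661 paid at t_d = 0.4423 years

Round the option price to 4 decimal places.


PV(D) = D * exp(-r * t_d) = 1.7661 * 0.97381104 = 1.71984767
S_0' = S_0 - PV(D) = 88.6600 - 1.71984767 = 86.94015233
d1 = (ln(S_0'/K) + (r + sigma^2/2)*T) / (sigma*sqrt(T)) = 0.22734615
d2 = d1 - sigma*sqrt(T) = -0.48300588
exp(-rT) = 0.91393119
N(d1) = 0.58992270; N(d2) = 0.31454578
C = S_0' * N(d1) - K * exp(-rT) * N(d2) = 86.94015233 * 0.58992270 - 104.1700 * 0.91393119 * 0.31454578 = 21.3419

Answer: Price = 21.3419


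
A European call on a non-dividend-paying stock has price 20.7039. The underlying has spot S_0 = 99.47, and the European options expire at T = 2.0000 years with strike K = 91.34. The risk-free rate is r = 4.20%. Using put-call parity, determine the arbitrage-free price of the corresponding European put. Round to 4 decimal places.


Answer: Put price = 5.2148

Derivation:
Put-call parity: C - P = S_0 * exp(-qT) - K * exp(-rT).
S_0 * exp(-qT) = 99.4700 * 1.00000000 = 99.47000000
K * exp(-rT) = 91.3400 * 0.91943126 = 83.98085093
P = C - S*exp(-qT) + K*exp(-rT)
P = 20.7039 - 99.47000000 + 83.98085093 = 5.2148


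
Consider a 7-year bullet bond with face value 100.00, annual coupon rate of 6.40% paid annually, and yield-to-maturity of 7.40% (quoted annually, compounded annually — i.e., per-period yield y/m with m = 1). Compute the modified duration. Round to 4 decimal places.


Answer: Modified duration = 5.4191

Derivation:
Coupon per period c = face * coupon_rate / m = 6.400000
Periods per year m = 1; per-period yield y/m = 0.074000
Number of cashflows N = 7
Cashflows (t years, CF_t, discount factor 1/(1+y/m)^(m*t), PV):
  t = 1.0000: CF_t = 6.400000, DF = 0.931099, PV = 5.959032
  t = 2.0000: CF_t = 6.400000, DF = 0.866945, PV = 5.548447
  t = 3.0000: CF_t = 6.400000, DF = 0.807211, PV = 5.166151
  t = 4.0000: CF_t = 6.400000, DF = 0.751593, PV = 4.810197
  t = 5.0000: CF_t = 6.400000, DF = 0.699808, PV = 4.478768
  t = 6.0000: CF_t = 6.400000, DF = 0.651590, PV = 4.170175
  t = 7.0000: CF_t = 106.400000, DF = 0.606694, PV = 64.552291
Price P = sum_t PV_t = 94.685060
First compute Macaulay numerator sum_t t * PV_t:
  t * PV_t at t = 1.0000: 5.959032
  t * PV_t at t = 2.0000: 11.096893
  t * PV_t at t = 3.0000: 15.498454
  t * PV_t at t = 4.0000: 19.240787
  t * PV_t at t = 5.0000: 22.393840
  t * PV_t at t = 6.0000: 25.021050
  t * PV_t at t = 7.0000: 451.866035
Macaulay duration D = 551.076092 / 94.685060 = 5.820095
Modified duration = D / (1 + y/m) = 5.820095 / (1 + 0.074000) = 5.419083


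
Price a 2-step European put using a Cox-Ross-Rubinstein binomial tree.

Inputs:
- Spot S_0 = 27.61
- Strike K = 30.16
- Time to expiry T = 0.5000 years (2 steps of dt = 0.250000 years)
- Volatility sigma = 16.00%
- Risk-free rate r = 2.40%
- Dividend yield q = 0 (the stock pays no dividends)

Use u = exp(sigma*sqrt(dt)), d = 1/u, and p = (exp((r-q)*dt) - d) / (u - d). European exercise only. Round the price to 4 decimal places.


dt = T/N = 0.250000
u = exp(sigma*sqrt(dt)) = 1.083287; d = 1/u = 0.923116
p = (exp((r-q)*dt) - d) / (u - d) = 0.517583
Discount per step: exp(-r*dt) = 0.994018
Stock lattice S(k, i) with i counting down-moves:
  k=0: S(0,0) = 27.6100
  k=1: S(1,0) = 29.9096; S(1,1) = 25.4872
  k=2: S(2,0) = 32.4006; S(2,1) = 27.6100; S(2,2) = 23.5277
Terminal payoffs V(N, i) = max(K - S_T, 0):
  V(2,0) = 0.000000; V(2,1) = 2.550000; V(2,2) = 6.632310
Backward induction: V(k, i) = exp(-r*dt) * [p * V(k+1, i) + (1-p) * V(k+1, i+1)].
  V(1,0) = exp(-r*dt) * [p*0.000000 + (1-p)*2.550000] = 1.222804
  V(1,1) = exp(-r*dt) * [p*2.550000 + (1-p)*6.632310] = 4.492339
  V(0,0) = exp(-r*dt) * [p*1.222804 + (1-p)*4.492339] = 2.783332

Answer: Price = V(0,0) = 2.7833


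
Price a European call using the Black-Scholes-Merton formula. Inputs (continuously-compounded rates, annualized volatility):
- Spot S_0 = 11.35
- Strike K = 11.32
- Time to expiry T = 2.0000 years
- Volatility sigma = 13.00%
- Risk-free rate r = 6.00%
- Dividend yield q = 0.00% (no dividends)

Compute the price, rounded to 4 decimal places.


d1 = (ln(S/K) + (r - q + 0.5*sigma^2) * T) / (sigma * sqrt(T)) = 0.75903383
d2 = d1 - sigma * sqrt(T) = 0.57518606
exp(-rT) = 0.88692044; exp(-qT) = 1.00000000
C = S_0 * exp(-qT) * N(d1) - K * exp(-rT) * N(d2)
N(d1) = 0.77608384; N(d2) = 0.71741727
C = 11.3500 * 1.00000000 * 0.77608384 - 11.3200 * 0.88692044 * 0.71741727 = 1.6057

Answer: Price = 1.6057


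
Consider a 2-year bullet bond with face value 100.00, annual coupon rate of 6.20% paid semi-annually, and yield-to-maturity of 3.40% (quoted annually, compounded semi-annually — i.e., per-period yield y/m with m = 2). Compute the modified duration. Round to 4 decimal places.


Coupon per period c = face * coupon_rate / m = 3.100000
Periods per year m = 2; per-period yield y/m = 0.017000
Number of cashflows N = 4
Cashflows (t years, CF_t, discount factor 1/(1+y/m)^(m*t), PV):
  t = 0.5000: CF_t = 3.100000, DF = 0.983284, PV = 3.048181
  t = 1.0000: CF_t = 3.100000, DF = 0.966848, PV = 2.997228
  t = 1.5000: CF_t = 3.100000, DF = 0.950686, PV = 2.947127
  t = 2.0000: CF_t = 103.100000, DF = 0.934795, PV = 96.377322
Price P = sum_t PV_t = 105.369858
First compute Macaulay numerator sum_t t * PV_t:
  t * PV_t at t = 0.5000: 1.524090
  t * PV_t at t = 1.0000: 2.997228
  t * PV_t at t = 1.5000: 4.420690
  t * PV_t at t = 2.0000: 192.754644
Macaulay duration D = 201.696652 / 105.369858 = 1.914178
Modified duration = D / (1 + y/m) = 1.914178 / (1 + 0.017000) = 1.882181

Answer: Modified duration = 1.8822


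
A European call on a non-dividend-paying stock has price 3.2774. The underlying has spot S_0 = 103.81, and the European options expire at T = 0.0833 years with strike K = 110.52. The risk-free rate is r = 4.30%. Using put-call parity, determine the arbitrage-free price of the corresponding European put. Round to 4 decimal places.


Put-call parity: C - P = S_0 * exp(-qT) - K * exp(-rT).
S_0 * exp(-qT) = 103.8100 * 1.00000000 = 103.81000000
K * exp(-rT) = 110.5200 * 0.99642451 = 110.12483655
P = C - S*exp(-qT) + K*exp(-rT)
P = 3.2774 - 103.81000000 + 110.12483655 = 9.5922

Answer: Put price = 9.5922


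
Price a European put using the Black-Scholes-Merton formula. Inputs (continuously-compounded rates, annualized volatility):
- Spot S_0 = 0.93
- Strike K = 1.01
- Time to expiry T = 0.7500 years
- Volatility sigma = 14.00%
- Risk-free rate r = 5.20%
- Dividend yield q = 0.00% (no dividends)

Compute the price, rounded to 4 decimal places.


Answer: Price = 0.0696

Derivation:
d1 = (ln(S/K) + (r - q + 0.5*sigma^2) * T) / (sigma * sqrt(T)) = -0.29833358
d2 = d1 - sigma * sqrt(T) = -0.41957713
exp(-rT) = 0.96175071; exp(-qT) = 1.00000000
P = K * exp(-rT) * N(-d2) - S_0 * exp(-qT) * N(-d1)
N(-d1) = 0.61727571; N(-d2) = 0.66260280
P = 1.0100 * 0.96175071 * 0.66260280 - 0.9300 * 1.00000000 * 0.61727571 = 0.0696


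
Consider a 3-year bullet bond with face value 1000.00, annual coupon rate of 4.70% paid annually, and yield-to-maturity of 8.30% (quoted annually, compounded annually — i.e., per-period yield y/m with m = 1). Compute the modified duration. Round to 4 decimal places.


Coupon per period c = face * coupon_rate / m = 47.000000
Periods per year m = 1; per-period yield y/m = 0.083000
Number of cashflows N = 3
Cashflows (t years, CF_t, discount factor 1/(1+y/m)^(m*t), PV):
  t = 1.0000: CF_t = 47.000000, DF = 0.923361, PV = 43.397969
  t = 2.0000: CF_t = 47.000000, DF = 0.852596, PV = 40.071993
  t = 3.0000: CF_t = 1047.000000, DF = 0.787254, PV = 824.254471
Price P = sum_t PV_t = 907.724433
First compute Macaulay numerator sum_t t * PV_t:
  t * PV_t at t = 1.0000: 43.397969
  t * PV_t at t = 2.0000: 80.143986
  t * PV_t at t = 3.0000: 2472.763414
Macaulay duration D = 2596.305369 / 907.724433 = 2.860235
Modified duration = D / (1 + y/m) = 2.860235 / (1 + 0.083000) = 2.641030

Answer: Modified duration = 2.6410


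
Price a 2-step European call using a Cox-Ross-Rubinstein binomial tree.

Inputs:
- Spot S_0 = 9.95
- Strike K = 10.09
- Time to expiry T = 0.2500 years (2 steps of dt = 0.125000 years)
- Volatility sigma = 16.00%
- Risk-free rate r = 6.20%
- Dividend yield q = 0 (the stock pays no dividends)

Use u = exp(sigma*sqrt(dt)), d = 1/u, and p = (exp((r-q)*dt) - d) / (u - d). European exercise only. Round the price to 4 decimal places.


Answer: Price = V(0,0) = 0.3185

Derivation:
dt = T/N = 0.125000
u = exp(sigma*sqrt(dt)) = 1.058199; d = 1/u = 0.945002
p = (exp((r-q)*dt) - d) / (u - d) = 0.554592
Discount per step: exp(-r*dt) = 0.992280
Stock lattice S(k, i) with i counting down-moves:
  k=0: S(0,0) = 9.9500
  k=1: S(1,0) = 10.5291; S(1,1) = 9.4028
  k=2: S(2,0) = 11.1419; S(2,1) = 9.9500; S(2,2) = 8.8856
Terminal payoffs V(N, i) = max(S_T - K, 0):
  V(2,0) = 1.051865; V(2,1) = 0.000000; V(2,2) = 0.000000
Backward induction: V(k, i) = exp(-r*dt) * [p * V(k+1, i) + (1-p) * V(k+1, i+1)].
  V(1,0) = exp(-r*dt) * [p*1.051865 + (1-p)*0.000000] = 0.578852
  V(1,1) = exp(-r*dt) * [p*0.000000 + (1-p)*0.000000] = 0.000000
  V(0,0) = exp(-r*dt) * [p*0.578852 + (1-p)*0.000000] = 0.318549


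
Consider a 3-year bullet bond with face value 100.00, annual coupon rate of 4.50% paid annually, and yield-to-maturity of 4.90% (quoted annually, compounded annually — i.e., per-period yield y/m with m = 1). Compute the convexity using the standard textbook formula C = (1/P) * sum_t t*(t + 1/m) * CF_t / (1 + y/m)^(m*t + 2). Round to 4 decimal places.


Answer: Convexity = 10.2855

Derivation:
Coupon per period c = face * coupon_rate / m = 4.500000
Periods per year m = 1; per-period yield y/m = 0.049000
Number of cashflows N = 3
Cashflows (t years, CF_t, discount factor 1/(1+y/m)^(m*t), PV):
  t = 1.0000: CF_t = 4.500000, DF = 0.953289, PV = 4.289800
  t = 2.0000: CF_t = 4.500000, DF = 0.908760, PV = 4.089418
  t = 3.0000: CF_t = 104.500000, DF = 0.866310, PV = 90.529438
Price P = sum_t PV_t = 98.908656
Convexity numerator sum_t t*(t + 1/m) * CF_t / (1+y/m)^(m*t + 2):
  t = 1.0000: term = 7.796794
  t = 2.0000: term = 22.297790
  t = 3.0000: term = 987.233981
Convexity = (1/P) * sum = 1017.328564 / 98.908656 = 10.285536


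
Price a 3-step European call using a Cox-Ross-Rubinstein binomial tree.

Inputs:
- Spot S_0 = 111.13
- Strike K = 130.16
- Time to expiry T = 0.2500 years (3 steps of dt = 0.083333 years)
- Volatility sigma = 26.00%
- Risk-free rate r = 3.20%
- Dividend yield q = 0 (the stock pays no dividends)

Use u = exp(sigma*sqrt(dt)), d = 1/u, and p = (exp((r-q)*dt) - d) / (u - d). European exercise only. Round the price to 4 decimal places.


Answer: Price = V(0,0) = 1.1136

Derivation:
dt = T/N = 0.083333
u = exp(sigma*sqrt(dt)) = 1.077944; d = 1/u = 0.927692
p = (exp((r-q)*dt) - d) / (u - d) = 0.499017
Discount per step: exp(-r*dt) = 0.997337
Stock lattice S(k, i) with i counting down-moves:
  k=0: S(0,0) = 111.1300
  k=1: S(1,0) = 119.7919; S(1,1) = 103.0944
  k=2: S(2,0) = 129.1290; S(2,1) = 111.1300; S(2,2) = 95.6399
  k=3: S(3,0) = 139.1938; S(3,1) = 119.7919; S(3,2) = 103.0944; S(3,3) = 88.7243
Terminal payoffs V(N, i) = max(S_T - K, 0):
  V(3,0) = 9.033812; V(3,1) = 0.000000; V(3,2) = 0.000000; V(3,3) = 0.000000
Backward induction: V(k, i) = exp(-r*dt) * [p * V(k+1, i) + (1-p) * V(k+1, i+1)].
  V(2,0) = exp(-r*dt) * [p*9.033812 + (1-p)*0.000000] = 4.496016
  V(2,1) = exp(-r*dt) * [p*0.000000 + (1-p)*0.000000] = 0.000000
  V(2,2) = exp(-r*dt) * [p*0.000000 + (1-p)*0.000000] = 0.000000
  V(1,0) = exp(-r*dt) * [p*4.496016 + (1-p)*0.000000] = 2.237612
  V(1,1) = exp(-r*dt) * [p*0.000000 + (1-p)*0.000000] = 0.000000
  V(0,0) = exp(-r*dt) * [p*2.237612 + (1-p)*0.000000] = 1.113632


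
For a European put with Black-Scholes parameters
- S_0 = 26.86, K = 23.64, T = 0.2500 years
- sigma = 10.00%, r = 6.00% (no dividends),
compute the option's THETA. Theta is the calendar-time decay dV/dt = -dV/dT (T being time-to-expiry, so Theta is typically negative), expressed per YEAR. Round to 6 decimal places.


d1 = 2.8789599711; d2 = 2.8289599711
phi(d1) = 0.0063256417; exp(-qT) = 1.0000000000; exp(-rT) = 0.9851119396
Theta = -S*exp(-qT)*phi(d1)*sigma/(2*sqrt(T)) + r*K*exp(-rT)*N(-d2) - q*S*exp(-qT)*N(-d1)
N(-d1) = 0.0019949449; N(-d2) = 0.0023349770; sqrt(T) = 0.5000000000
Term 1 = -26.8600 * 1.0000000000 * 0.0063256417 * 0.1000 / (2 * 0.5000000000) = -0.0169906736
Term 2 = 0.0600 * 23.6400 * 0.9851119396 * 0.0023349770 = 0.0032626231
Term 3 = 0 (no dividend yield, q = 0)
Theta = -0.0169906736 + (0.0032626231) + (0.0000000000) = -0.013728

Answer: Theta = -0.013728


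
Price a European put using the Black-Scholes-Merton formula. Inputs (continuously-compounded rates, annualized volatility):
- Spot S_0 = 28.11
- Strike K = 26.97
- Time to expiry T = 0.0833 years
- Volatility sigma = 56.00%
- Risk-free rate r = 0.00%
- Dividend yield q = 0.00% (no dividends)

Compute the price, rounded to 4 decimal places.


Answer: Price = 1.2616

Derivation:
d1 = (ln(S/K) + (r - q + 0.5*sigma^2) * T) / (sigma * sqrt(T)) = 0.33696172
d2 = d1 - sigma * sqrt(T) = 0.17533598
exp(-rT) = 1.00000000; exp(-qT) = 1.00000000
P = K * exp(-rT) * N(-d2) - S_0 * exp(-qT) * N(-d1)
N(-d1) = 0.36807288; N(-d2) = 0.43040782
P = 26.9700 * 1.00000000 * 0.43040782 - 28.1100 * 1.00000000 * 0.36807288 = 1.2616


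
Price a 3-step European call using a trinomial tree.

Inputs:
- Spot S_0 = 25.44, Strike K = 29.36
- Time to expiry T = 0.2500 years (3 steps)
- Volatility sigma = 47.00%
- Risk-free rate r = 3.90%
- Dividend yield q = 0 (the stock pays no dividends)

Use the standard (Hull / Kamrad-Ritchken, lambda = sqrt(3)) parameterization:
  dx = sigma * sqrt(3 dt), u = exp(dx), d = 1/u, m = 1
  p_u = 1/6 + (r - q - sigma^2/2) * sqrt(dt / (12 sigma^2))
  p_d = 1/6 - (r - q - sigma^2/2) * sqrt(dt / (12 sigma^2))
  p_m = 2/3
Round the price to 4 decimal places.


Answer: Price = V(0,0) = 1.2217

Derivation:
dt = T/N = 0.083333; dx = sigma*sqrt(3*dt) = 0.235000
u = exp(dx) = 1.264909; d = 1/u = 0.790571
p_u = 0.153998, p_m = 0.666667, p_d = 0.179335
Discount per step: exp(-r*dt) = 0.996755
Stock lattice S(k, j) with j the centered position index:
  k=0: S(0,+0) = 25.4400
  k=1: S(1,-1) = 20.1121; S(1,+0) = 25.4400; S(1,+1) = 32.1793
  k=2: S(2,-2) = 15.9001; S(2,-1) = 20.1121; S(2,+0) = 25.4400; S(2,+1) = 32.1793; S(2,+2) = 40.7039
  k=3: S(3,-3) = 12.5701; S(3,-2) = 15.9001; S(3,-1) = 20.1121; S(3,+0) = 25.4400; S(3,+1) = 32.1793; S(3,+2) = 40.7039; S(3,+3) = 51.4867
Terminal payoffs V(N, j) = max(S_T - K, 0):
  V(3,-3) = 0.000000; V(3,-2) = 0.000000; V(3,-1) = 0.000000; V(3,+0) = 0.000000; V(3,+1) = 2.819279; V(3,+2) = 11.343852; V(3,+3) = 22.126660
Backward induction: V(k, j) = exp(-r*dt) * [p_u * V(k+1, j+1) + p_m * V(k+1, j) + p_d * V(k+1, j-1)]
  V(2,-2) = exp(-r*dt) * [p_u*0.000000 + p_m*0.000000 + p_d*0.000000] = 0.000000
  V(2,-1) = exp(-r*dt) * [p_u*0.000000 + p_m*0.000000 + p_d*0.000000] = 0.000000
  V(2,+0) = exp(-r*dt) * [p_u*2.819279 + p_m*0.000000 + p_d*0.000000] = 0.432755
  V(2,+1) = exp(-r*dt) * [p_u*11.343852 + p_m*2.819279 + p_d*0.000000] = 3.614686
  V(2,+2) = exp(-r*dt) * [p_u*22.126660 + p_m*11.343852 + p_d*2.819279] = 11.438395
  V(1,-1) = exp(-r*dt) * [p_u*0.432755 + p_m*0.000000 + p_d*0.000000] = 0.066427
  V(1,+0) = exp(-r*dt) * [p_u*3.614686 + p_m*0.432755 + p_d*0.000000] = 0.842416
  V(1,+1) = exp(-r*dt) * [p_u*11.438395 + p_m*3.614686 + p_d*0.432755] = 4.235105
  V(0,+0) = exp(-r*dt) * [p_u*4.235105 + p_m*0.842416 + p_d*0.066427] = 1.221745


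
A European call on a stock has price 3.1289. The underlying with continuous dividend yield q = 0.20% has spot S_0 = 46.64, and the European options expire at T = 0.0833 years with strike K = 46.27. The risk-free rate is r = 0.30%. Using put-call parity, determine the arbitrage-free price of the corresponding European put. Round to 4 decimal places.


Answer: Put price = 2.7551

Derivation:
Put-call parity: C - P = S_0 * exp(-qT) - K * exp(-rT).
S_0 * exp(-qT) = 46.6400 * 0.99983341 = 46.63223042
K * exp(-rT) = 46.2700 * 0.99975013 = 46.25843857
P = C - S*exp(-qT) + K*exp(-rT)
P = 3.1289 - 46.63223042 + 46.25843857 = 2.7551


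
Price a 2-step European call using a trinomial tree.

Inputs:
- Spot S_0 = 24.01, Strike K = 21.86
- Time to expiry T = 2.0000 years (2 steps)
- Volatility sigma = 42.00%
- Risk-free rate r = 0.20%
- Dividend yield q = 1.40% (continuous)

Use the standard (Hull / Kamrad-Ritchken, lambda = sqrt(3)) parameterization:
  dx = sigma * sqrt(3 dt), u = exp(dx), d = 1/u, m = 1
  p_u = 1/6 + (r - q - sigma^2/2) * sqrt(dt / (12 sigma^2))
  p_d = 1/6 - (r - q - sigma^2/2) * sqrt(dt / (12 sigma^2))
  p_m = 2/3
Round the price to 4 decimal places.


dt = T/N = 1.000000; dx = sigma*sqrt(3*dt) = 0.727461
u = exp(dx) = 2.069819; d = 1/u = 0.483134
p_u = 0.097797, p_m = 0.666667, p_d = 0.235536
Discount per step: exp(-r*dt) = 0.998002
Stock lattice S(k, j) with j the centered position index:
  k=0: S(0,+0) = 24.0100
  k=1: S(1,-1) = 11.6000; S(1,+0) = 24.0100; S(1,+1) = 49.6964
  k=2: S(2,-2) = 5.6044; S(2,-1) = 11.6000; S(2,+0) = 24.0100; S(2,+1) = 49.6964; S(2,+2) = 102.8625
Terminal payoffs V(N, j) = max(S_T - K, 0):
  V(2,-2) = 0.000000; V(2,-1) = 0.000000; V(2,+0) = 2.150000; V(2,+1) = 27.836363; V(2,+2) = 81.002494
Backward induction: V(k, j) = exp(-r*dt) * [p_u * V(k+1, j+1) + p_m * V(k+1, j) + p_d * V(k+1, j-1)]
  V(1,-1) = exp(-r*dt) * [p_u*2.150000 + p_m*0.000000 + p_d*0.000000] = 0.209844
  V(1,+0) = exp(-r*dt) * [p_u*27.836363 + p_m*2.150000 + p_d*0.000000] = 4.147344
  V(1,+1) = exp(-r*dt) * [p_u*81.002494 + p_m*27.836363 + p_d*2.150000] = 26.931864
  V(0,+0) = exp(-r*dt) * [p_u*26.931864 + p_m*4.147344 + p_d*0.209844] = 5.437292

Answer: Price = V(0,0) = 5.4373


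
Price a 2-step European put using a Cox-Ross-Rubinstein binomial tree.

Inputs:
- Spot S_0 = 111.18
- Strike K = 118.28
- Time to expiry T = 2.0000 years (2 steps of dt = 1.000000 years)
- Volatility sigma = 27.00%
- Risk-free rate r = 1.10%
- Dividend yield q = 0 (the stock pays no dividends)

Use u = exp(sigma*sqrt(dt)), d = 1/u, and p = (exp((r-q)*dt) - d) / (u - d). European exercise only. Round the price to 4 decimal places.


dt = T/N = 1.000000
u = exp(sigma*sqrt(dt)) = 1.309964; d = 1/u = 0.763379
p = (exp((r-q)*dt) - d) / (u - d) = 0.453143
Discount per step: exp(-r*dt) = 0.989060
Stock lattice S(k, i) with i counting down-moves:
  k=0: S(0,0) = 111.1800
  k=1: S(1,0) = 145.6418; S(1,1) = 84.8725
  k=2: S(2,0) = 190.7856; S(2,1) = 111.1800; S(2,2) = 64.7900
Terminal payoffs V(N, i) = max(K - S_T, 0):
  V(2,0) = 0.000000; V(2,1) = 7.100000; V(2,2) = 53.490049
Backward induction: V(k, i) = exp(-r*dt) * [p * V(k+1, i) + (1-p) * V(k+1, i+1)].
  V(1,0) = exp(-r*dt) * [p*0.000000 + (1-p)*7.100000] = 3.840208
  V(1,1) = exp(-r*dt) * [p*7.100000 + (1-p)*53.490049] = 32.113518
  V(0,0) = exp(-r*dt) * [p*3.840208 + (1-p)*32.113518] = 19.090506

Answer: Price = V(0,0) = 19.0905


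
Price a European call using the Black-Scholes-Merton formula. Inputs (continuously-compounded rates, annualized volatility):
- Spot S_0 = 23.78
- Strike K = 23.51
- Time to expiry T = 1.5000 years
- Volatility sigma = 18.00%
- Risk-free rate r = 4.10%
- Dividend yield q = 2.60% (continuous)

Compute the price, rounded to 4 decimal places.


d1 = (ln(S/K) + (r - q + 0.5*sigma^2) * T) / (sigma * sqrt(T)) = 0.26408688
d2 = d1 - sigma * sqrt(T) = 0.04363280
exp(-rT) = 0.94035295; exp(-qT) = 0.96175071
C = S_0 * exp(-qT) * N(d1) - K * exp(-rT) * N(d2)
N(d1) = 0.60414351; N(d2) = 0.51740145
C = 23.7800 * 0.96175071 * 0.60414351 - 23.5100 * 0.94035295 * 0.51740145 = 2.3785

Answer: Price = 2.3785


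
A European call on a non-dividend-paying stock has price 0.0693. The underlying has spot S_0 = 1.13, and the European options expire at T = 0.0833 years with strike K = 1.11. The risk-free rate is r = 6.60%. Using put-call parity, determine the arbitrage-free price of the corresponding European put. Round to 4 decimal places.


Put-call parity: C - P = S_0 * exp(-qT) - K * exp(-rT).
S_0 * exp(-qT) = 1.1300 * 1.00000000 = 1.13000000
K * exp(-rT) = 1.1100 * 0.99451729 = 1.10391419
P = C - S*exp(-qT) + K*exp(-rT)
P = 0.0693 - 1.13000000 + 1.10391419 = 0.0432

Answer: Put price = 0.0432


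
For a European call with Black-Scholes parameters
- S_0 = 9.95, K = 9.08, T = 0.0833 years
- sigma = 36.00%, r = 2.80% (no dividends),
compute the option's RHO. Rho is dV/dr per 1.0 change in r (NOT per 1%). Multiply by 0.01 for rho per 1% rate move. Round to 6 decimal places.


d1 = 0.9550186576; d2 = 0.8511163959
phi(d1) = 0.2528474715; exp(-qT) = 1.0000000000; exp(-rT) = 0.9976703179
N(d2) = 0.8026476508
Rho = K*T*exp(-rT)*N(d2) = 9.0800 * 0.0833 * 0.9976703179 * 0.8026476508 = 0.605679

Answer: Rho = 0.605679


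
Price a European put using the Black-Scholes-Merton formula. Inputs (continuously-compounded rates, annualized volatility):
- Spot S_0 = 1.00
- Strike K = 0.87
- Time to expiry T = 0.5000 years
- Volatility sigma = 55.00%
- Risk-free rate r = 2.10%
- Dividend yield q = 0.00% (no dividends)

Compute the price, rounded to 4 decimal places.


d1 = (ln(S/K) + (r - q + 0.5*sigma^2) * T) / (sigma * sqrt(T)) = 0.57953718
d2 = d1 - sigma * sqrt(T) = 0.19062845
exp(-rT) = 0.98955493; exp(-qT) = 1.00000000
P = K * exp(-rT) * N(-d2) - S_0 * exp(-qT) * N(-d1)
N(-d1) = 0.28111338; N(-d2) = 0.42440835
P = 0.8700 * 0.98955493 * 0.42440835 - 1.0000 * 1.00000000 * 0.28111338 = 0.0843

Answer: Price = 0.0843


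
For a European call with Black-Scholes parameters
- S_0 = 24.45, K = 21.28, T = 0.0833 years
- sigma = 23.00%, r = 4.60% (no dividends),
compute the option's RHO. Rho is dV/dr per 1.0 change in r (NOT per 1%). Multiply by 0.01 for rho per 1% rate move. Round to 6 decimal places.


d1 = 2.1827850200; d2 = 2.1164030194
phi(d1) = 0.0368384274; exp(-qT) = 1.0000000000; exp(-rT) = 0.9961755320
N(d2) = 0.9828447273
Rho = K*T*exp(-rT)*N(d2) = 21.2800 * 0.0833 * 0.9961755320 * 0.9828447273 = 1.735551

Answer: Rho = 1.735551


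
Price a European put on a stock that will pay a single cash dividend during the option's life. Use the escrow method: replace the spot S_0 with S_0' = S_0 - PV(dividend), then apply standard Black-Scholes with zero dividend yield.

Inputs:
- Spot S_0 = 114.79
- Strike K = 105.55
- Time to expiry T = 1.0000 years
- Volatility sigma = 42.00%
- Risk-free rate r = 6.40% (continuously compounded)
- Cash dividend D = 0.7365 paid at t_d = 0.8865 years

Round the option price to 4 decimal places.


PV(D) = D * exp(-r * t_d) = 0.7365 * 0.94484348 = 0.69587722
S_0' = S_0 - PV(D) = 114.7900 - 0.69587722 = 114.09412278
d1 = (ln(S_0'/K) + (r + sigma^2/2)*T) / (sigma*sqrt(T)) = 0.54771184
d2 = d1 - sigma*sqrt(T) = 0.12771184
exp(-rT) = 0.93800500
N(-d1) = 0.29194489; N(-d2) = 0.44918851
P = K * exp(-rT) * N(-d2) - S_0' * N(-d1) = 105.5500 * 0.93800500 * 0.44918851 - 114.09412278 * 0.29194489 = 11.1634

Answer: Price = 11.1634


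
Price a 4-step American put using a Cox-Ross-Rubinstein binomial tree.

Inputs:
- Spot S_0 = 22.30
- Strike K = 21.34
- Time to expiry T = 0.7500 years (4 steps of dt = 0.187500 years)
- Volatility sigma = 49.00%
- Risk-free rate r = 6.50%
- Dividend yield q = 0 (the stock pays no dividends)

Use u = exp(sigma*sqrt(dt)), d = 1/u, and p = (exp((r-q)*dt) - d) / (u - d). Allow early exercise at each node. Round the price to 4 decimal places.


dt = T/N = 0.187500
u = exp(sigma*sqrt(dt)) = 1.236366; d = 1/u = 0.808822
p = (exp((r-q)*dt) - d) / (u - d) = 0.475834
Discount per step: exp(-r*dt) = 0.987886
Stock lattice S(k, i) with i counting down-moves:
  k=0: S(0,0) = 22.3000
  k=1: S(1,0) = 27.5710; S(1,1) = 18.0367
  k=2: S(2,0) = 34.0878; S(2,1) = 22.3000; S(2,2) = 14.5885
  k=3: S(3,0) = 42.1450; S(3,1) = 27.5710; S(3,2) = 18.0367; S(3,3) = 11.7995
  k=4: S(4,0) = 52.1066; S(4,1) = 34.0878; S(4,2) = 22.3000; S(4,3) = 14.5885; S(4,4) = 9.5437
Terminal payoffs V(N, i) = max(K - S_T, 0):
  V(4,0) = 0.000000; V(4,1) = 0.000000; V(4,2) = 0.000000; V(4,3) = 6.751490; V(4,4) = 11.796295
Backward induction: V(k, i) = exp(-r*dt) * [p * V(k+1, i) + (1-p) * V(k+1, i+1)]; then take max(V_cont, immediate exercise) for American.
  V(3,0) = exp(-r*dt) * [p*0.000000 + (1-p)*0.000000] = 0.000000; exercise = 0.000000; V(3,0) = max -> 0.000000
  V(3,1) = exp(-r*dt) * [p*0.000000 + (1-p)*0.000000] = 0.000000; exercise = 0.000000; V(3,1) = max -> 0.000000
  V(3,2) = exp(-r*dt) * [p*0.000000 + (1-p)*6.751490] = 3.496031; exercise = 3.303266; V(3,2) = max -> 3.496031
  V(3,3) = exp(-r*dt) * [p*6.751490 + (1-p)*11.796295] = 9.281987; exercise = 9.540490; V(3,3) = max -> 9.540490
  V(2,0) = exp(-r*dt) * [p*0.000000 + (1-p)*0.000000] = 0.000000; exercise = 0.000000; V(2,0) = max -> 0.000000
  V(2,1) = exp(-r*dt) * [p*0.000000 + (1-p)*3.496031] = 1.810301; exercise = 0.000000; V(2,1) = max -> 1.810301
  V(2,2) = exp(-r*dt) * [p*3.496031 + (1-p)*9.540490] = 6.583600; exercise = 6.751490; V(2,2) = max -> 6.751490
  V(1,0) = exp(-r*dt) * [p*0.000000 + (1-p)*1.810301] = 0.937403; exercise = 0.000000; V(1,0) = max -> 0.937403
  V(1,1) = exp(-r*dt) * [p*1.810301 + (1-p)*6.751490] = 4.347000; exercise = 3.303266; V(1,1) = max -> 4.347000
  V(0,0) = exp(-r*dt) * [p*0.937403 + (1-p)*4.347000] = 2.691592; exercise = 0.000000; V(0,0) = max -> 2.691592

Answer: Price = V(0,0) = 2.6916


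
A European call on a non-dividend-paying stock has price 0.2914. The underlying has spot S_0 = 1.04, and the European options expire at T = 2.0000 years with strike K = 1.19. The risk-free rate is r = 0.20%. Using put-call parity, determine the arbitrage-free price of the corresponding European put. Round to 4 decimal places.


Answer: Put price = 0.4366

Derivation:
Put-call parity: C - P = S_0 * exp(-qT) - K * exp(-rT).
S_0 * exp(-qT) = 1.0400 * 1.00000000 = 1.04000000
K * exp(-rT) = 1.1900 * 0.99600799 = 1.18524951
P = C - S*exp(-qT) + K*exp(-rT)
P = 0.2914 - 1.04000000 + 1.18524951 = 0.4366


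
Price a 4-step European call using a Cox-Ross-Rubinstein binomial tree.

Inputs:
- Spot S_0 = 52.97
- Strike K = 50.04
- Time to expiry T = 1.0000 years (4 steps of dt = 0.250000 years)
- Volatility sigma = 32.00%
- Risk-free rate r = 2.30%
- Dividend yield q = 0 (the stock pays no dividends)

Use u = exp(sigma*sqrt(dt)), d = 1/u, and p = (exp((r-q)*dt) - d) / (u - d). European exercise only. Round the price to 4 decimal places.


Answer: Price = V(0,0) = 8.7479

Derivation:
dt = T/N = 0.250000
u = exp(sigma*sqrt(dt)) = 1.173511; d = 1/u = 0.852144
p = (exp((r-q)*dt) - d) / (u - d) = 0.478029
Discount per step: exp(-r*dt) = 0.994266
Stock lattice S(k, i) with i counting down-moves:
  k=0: S(0,0) = 52.9700
  k=1: S(1,0) = 62.1609; S(1,1) = 45.1381
  k=2: S(2,0) = 72.9465; S(2,1) = 52.9700; S(2,2) = 38.4641
  k=3: S(3,0) = 85.6035; S(3,1) = 62.1609; S(3,2) = 45.1381; S(3,3) = 32.7770
  k=4: S(4,0) = 100.4566; S(4,1) = 72.9465; S(4,2) = 52.9700; S(4,3) = 38.4641; S(4,4) = 27.9307
Terminal payoffs V(N, i) = max(S_T - K, 0):
  V(4,0) = 50.416592; V(4,1) = 22.906458; V(4,2) = 2.930000; V(4,3) = 0.000000; V(4,4) = 0.000000
Backward induction: V(k, i) = exp(-r*dt) * [p * V(k+1, i) + (1-p) * V(k+1, i+1)].
  V(3,0) = exp(-r*dt) * [p*50.416592 + (1-p)*22.906458] = 35.850365
  V(3,1) = exp(-r*dt) * [p*22.906458 + (1-p)*2.930000] = 12.407775
  V(3,2) = exp(-r*dt) * [p*2.930000 + (1-p)*0.000000] = 1.392594
  V(3,3) = exp(-r*dt) * [p*0.000000 + (1-p)*0.000000] = 0.000000
  V(2,0) = exp(-r*dt) * [p*35.850365 + (1-p)*12.407775] = 23.478621
  V(2,1) = exp(-r*dt) * [p*12.407775 + (1-p)*1.392594] = 6.619995
  V(2,2) = exp(-r*dt) * [p*1.392594 + (1-p)*0.000000] = 0.661884
  V(1,0) = exp(-r*dt) * [p*23.478621 + (1-p)*6.619995] = 14.594745
  V(1,1) = exp(-r*dt) * [p*6.619995 + (1-p)*0.661884] = 3.489909
  V(0,0) = exp(-r*dt) * [p*14.594745 + (1-p)*3.489909] = 8.747897


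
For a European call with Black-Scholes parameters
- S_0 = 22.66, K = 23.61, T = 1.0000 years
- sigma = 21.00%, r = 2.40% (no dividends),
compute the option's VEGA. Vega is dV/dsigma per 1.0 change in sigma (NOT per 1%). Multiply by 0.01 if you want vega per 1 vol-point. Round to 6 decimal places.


d1 = 0.0237185929; d2 = -0.1862814071
phi(d1) = 0.3988300794; exp(-qT) = 1.0000000000; exp(-rT) = 0.9762857098
Vega = S * exp(-qT) * phi(d1) * sqrt(T) = 22.6600 * 1.0000000000 * 0.3988300794 * 1.0000000000 = 9.037490

Answer: Vega = 9.037490


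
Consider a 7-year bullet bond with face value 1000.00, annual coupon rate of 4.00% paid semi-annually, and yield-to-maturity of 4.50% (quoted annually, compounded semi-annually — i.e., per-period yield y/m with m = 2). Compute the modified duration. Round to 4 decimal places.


Coupon per period c = face * coupon_rate / m = 20.000000
Periods per year m = 2; per-period yield y/m = 0.022500
Number of cashflows N = 14
Cashflows (t years, CF_t, discount factor 1/(1+y/m)^(m*t), PV):
  t = 0.5000: CF_t = 20.000000, DF = 0.977995, PV = 19.559902
  t = 1.0000: CF_t = 20.000000, DF = 0.956474, PV = 19.129489
  t = 1.5000: CF_t = 20.000000, DF = 0.935427, PV = 18.708546
  t = 2.0000: CF_t = 20.000000, DF = 0.914843, PV = 18.296867
  t = 2.5000: CF_t = 20.000000, DF = 0.894712, PV = 17.894246
  t = 3.0000: CF_t = 20.000000, DF = 0.875024, PV = 17.500485
  t = 3.5000: CF_t = 20.000000, DF = 0.855769, PV = 17.115389
  t = 4.0000: CF_t = 20.000000, DF = 0.836938, PV = 16.738767
  t = 4.5000: CF_t = 20.000000, DF = 0.818522, PV = 16.370432
  t = 5.0000: CF_t = 20.000000, DF = 0.800510, PV = 16.010203
  t = 5.5000: CF_t = 20.000000, DF = 0.782895, PV = 15.657900
  t = 6.0000: CF_t = 20.000000, DF = 0.765667, PV = 15.313350
  t = 6.5000: CF_t = 20.000000, DF = 0.748819, PV = 14.976381
  t = 7.0000: CF_t = 1020.000000, DF = 0.732341, PV = 746.988195
Price P = sum_t PV_t = 970.260152
First compute Macaulay numerator sum_t t * PV_t:
  t * PV_t at t = 0.5000: 9.779951
  t * PV_t at t = 1.0000: 19.129489
  t * PV_t at t = 1.5000: 28.062820
  t * PV_t at t = 2.0000: 36.593734
  t * PV_t at t = 2.5000: 44.735616
  t * PV_t at t = 3.0000: 52.501456
  t * PV_t at t = 3.5000: 59.903862
  t * PV_t at t = 4.0000: 66.955068
  t * PV_t at t = 4.5000: 73.666945
  t * PV_t at t = 5.0000: 80.051013
  t * PV_t at t = 5.5000: 86.118449
  t * PV_t at t = 6.0000: 91.880097
  t * PV_t at t = 6.5000: 97.346476
  t * PV_t at t = 7.0000: 5228.917362
Macaulay duration D = 5975.642338 / 970.260152 = 6.158804
Modified duration = D / (1 + y/m) = 6.158804 / (1 + 0.022500) = 6.023280

Answer: Modified duration = 6.0233


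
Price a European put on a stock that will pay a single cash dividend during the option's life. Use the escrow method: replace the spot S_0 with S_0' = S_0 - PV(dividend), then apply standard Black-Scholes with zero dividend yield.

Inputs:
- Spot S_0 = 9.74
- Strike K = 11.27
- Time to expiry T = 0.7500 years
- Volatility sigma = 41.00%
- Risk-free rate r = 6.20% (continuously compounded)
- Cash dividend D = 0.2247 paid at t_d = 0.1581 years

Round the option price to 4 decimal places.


Answer: Price = 2.1319

Derivation:
PV(D) = D * exp(-r * t_d) = 0.2247 * 0.99024568 = 0.22250821
S_0' = S_0 - PV(D) = 9.7400 - 0.22250821 = 9.51749179
d1 = (ln(S_0'/K) + (r + sigma^2/2)*T) / (sigma*sqrt(T)) = -0.16750334
d2 = d1 - sigma*sqrt(T) = -0.52257376
exp(-rT) = 0.95456456
N(-d1) = 0.56651299; N(-d2) = 0.69936455
P = K * exp(-rT) * N(-d2) - S_0' * N(-d1) = 11.2700 * 0.95456456 * 0.69936455 - 9.51749179 * 0.56651299 = 2.1319


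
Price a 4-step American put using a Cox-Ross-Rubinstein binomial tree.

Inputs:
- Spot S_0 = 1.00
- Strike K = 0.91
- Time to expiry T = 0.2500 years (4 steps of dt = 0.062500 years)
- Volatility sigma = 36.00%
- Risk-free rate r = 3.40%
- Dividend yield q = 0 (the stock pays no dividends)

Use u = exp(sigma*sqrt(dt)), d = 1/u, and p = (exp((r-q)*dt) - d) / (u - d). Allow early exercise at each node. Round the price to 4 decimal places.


dt = T/N = 0.062500
u = exp(sigma*sqrt(dt)) = 1.094174; d = 1/u = 0.913931
p = (exp((r-q)*dt) - d) / (u - d) = 0.489317
Discount per step: exp(-r*dt) = 0.997877
Stock lattice S(k, i) with i counting down-moves:
  k=0: S(0,0) = 1.0000
  k=1: S(1,0) = 1.0942; S(1,1) = 0.9139
  k=2: S(2,0) = 1.1972; S(2,1) = 1.0000; S(2,2) = 0.8353
  k=3: S(3,0) = 1.3100; S(3,1) = 1.0942; S(3,2) = 0.9139; S(3,3) = 0.7634
  k=4: S(4,0) = 1.4333; S(4,1) = 1.1972; S(4,2) = 1.0000; S(4,3) = 0.8353; S(4,4) = 0.6977
Terminal payoffs V(N, i) = max(K - S_T, 0):
  V(4,0) = 0.000000; V(4,1) = 0.000000; V(4,2) = 0.000000; V(4,3) = 0.074730; V(4,4) = 0.212324
Backward induction: V(k, i) = exp(-r*dt) * [p * V(k+1, i) + (1-p) * V(k+1, i+1)]; then take max(V_cont, immediate exercise) for American.
  V(3,0) = exp(-r*dt) * [p*0.000000 + (1-p)*0.000000] = 0.000000; exercise = 0.000000; V(3,0) = max -> 0.000000
  V(3,1) = exp(-r*dt) * [p*0.000000 + (1-p)*0.000000] = 0.000000; exercise = 0.000000; V(3,1) = max -> 0.000000
  V(3,2) = exp(-r*dt) * [p*0.000000 + (1-p)*0.074730] = 0.038082; exercise = 0.000000; V(3,2) = max -> 0.038082
  V(3,3) = exp(-r*dt) * [p*0.074730 + (1-p)*0.212324] = 0.144689; exercise = 0.146621; V(3,3) = max -> 0.146621
  V(2,0) = exp(-r*dt) * [p*0.000000 + (1-p)*0.000000] = 0.000000; exercise = 0.000000; V(2,0) = max -> 0.000000
  V(2,1) = exp(-r*dt) * [p*0.000000 + (1-p)*0.038082] = 0.019407; exercise = 0.000000; V(2,1) = max -> 0.019407
  V(2,2) = exp(-r*dt) * [p*0.038082 + (1-p)*0.146621] = 0.093312; exercise = 0.074730; V(2,2) = max -> 0.093312
  V(1,0) = exp(-r*dt) * [p*0.000000 + (1-p)*0.019407] = 0.009890; exercise = 0.000000; V(1,0) = max -> 0.009890
  V(1,1) = exp(-r*dt) * [p*0.019407 + (1-p)*0.093312] = 0.057028; exercise = 0.000000; V(1,1) = max -> 0.057028
  V(0,0) = exp(-r*dt) * [p*0.009890 + (1-p)*0.057028] = 0.033890; exercise = 0.000000; V(0,0) = max -> 0.033890

Answer: Price = V(0,0) = 0.0339


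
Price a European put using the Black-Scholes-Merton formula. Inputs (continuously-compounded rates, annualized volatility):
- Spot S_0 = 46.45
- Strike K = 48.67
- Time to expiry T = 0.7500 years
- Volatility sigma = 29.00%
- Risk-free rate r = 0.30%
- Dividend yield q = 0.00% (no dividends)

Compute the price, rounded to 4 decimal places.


d1 = (ln(S/K) + (r - q + 0.5*sigma^2) * T) / (sigma * sqrt(T)) = -0.05135972
d2 = d1 - sigma * sqrt(T) = -0.30250709
exp(-rT) = 0.99775253; exp(-qT) = 1.00000000
P = K * exp(-rT) * N(-d2) - S_0 * exp(-qT) * N(-d1)
N(-d1) = 0.52048056; N(-d2) = 0.61886723
P = 48.6700 * 0.99775253 * 0.61886723 - 46.4500 * 1.00000000 * 0.52048056 = 5.8763

Answer: Price = 5.8763


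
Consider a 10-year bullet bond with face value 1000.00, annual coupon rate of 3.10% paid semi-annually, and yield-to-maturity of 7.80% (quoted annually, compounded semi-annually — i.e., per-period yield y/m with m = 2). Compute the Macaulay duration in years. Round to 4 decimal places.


Answer: Macaulay duration = 8.3131 years

Derivation:
Coupon per period c = face * coupon_rate / m = 15.500000
Periods per year m = 2; per-period yield y/m = 0.039000
Number of cashflows N = 20
Cashflows (t years, CF_t, discount factor 1/(1+y/m)^(m*t), PV):
  t = 0.5000: CF_t = 15.500000, DF = 0.962464, PV = 14.918191
  t = 1.0000: CF_t = 15.500000, DF = 0.926337, PV = 14.358220
  t = 1.5000: CF_t = 15.500000, DF = 0.891566, PV = 13.819269
  t = 2.0000: CF_t = 15.500000, DF = 0.858100, PV = 13.300547
  t = 2.5000: CF_t = 15.500000, DF = 0.825890, PV = 12.801297
  t = 3.0000: CF_t = 15.500000, DF = 0.794889, PV = 12.320786
  t = 3.5000: CF_t = 15.500000, DF = 0.765052, PV = 11.858312
  t = 4.0000: CF_t = 15.500000, DF = 0.736335, PV = 11.413197
  t = 4.5000: CF_t = 15.500000, DF = 0.708696, PV = 10.984790
  t = 5.0000: CF_t = 15.500000, DF = 0.682094, PV = 10.572464
  t = 5.5000: CF_t = 15.500000, DF = 0.656491, PV = 10.175615
  t = 6.0000: CF_t = 15.500000, DF = 0.631849, PV = 9.793662
  t = 6.5000: CF_t = 15.500000, DF = 0.608132, PV = 9.426047
  t = 7.0000: CF_t = 15.500000, DF = 0.585305, PV = 9.072230
  t = 7.5000: CF_t = 15.500000, DF = 0.563335, PV = 8.731694
  t = 8.0000: CF_t = 15.500000, DF = 0.542190, PV = 8.403940
  t = 8.5000: CF_t = 15.500000, DF = 0.521838, PV = 8.088489
  t = 9.0000: CF_t = 15.500000, DF = 0.502250, PV = 7.784879
  t = 9.5000: CF_t = 15.500000, DF = 0.483398, PV = 7.492665
  t = 10.0000: CF_t = 1015.500000, DF = 0.465253, PV = 472.464276
Price P = sum_t PV_t = 677.780568
Macaulay numerator sum_t t * PV_t:
  t * PV_t at t = 0.5000: 7.459095
  t * PV_t at t = 1.0000: 14.358220
  t * PV_t at t = 1.5000: 20.728903
  t * PV_t at t = 2.0000: 26.601094
  t * PV_t at t = 2.5000: 32.003242
  t * PV_t at t = 3.0000: 36.962358
  t * PV_t at t = 3.5000: 41.504091
  t * PV_t at t = 4.0000: 45.652788
  t * PV_t at t = 4.5000: 49.431556
  t * PV_t at t = 5.0000: 52.862321
  t * PV_t at t = 5.5000: 55.965884
  t * PV_t at t = 6.0000: 58.761974
  t * PV_t at t = 6.5000: 61.269303
  t * PV_t at t = 7.0000: 63.505607
  t * PV_t at t = 7.5000: 65.487702
  t * PV_t at t = 8.0000: 67.231519
  t * PV_t at t = 8.5000: 68.752155
  t * PV_t at t = 9.0000: 70.063907
  t * PV_t at t = 9.5000: 71.180314
  t * PV_t at t = 10.0000: 4724.642764
Macaulay duration D = (sum_t t * PV_t) / P = 5634.424797 / 677.780568 = 8.313052
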